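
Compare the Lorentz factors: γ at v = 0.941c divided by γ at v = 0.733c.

γ₁ = 1/√(1 - 0.941²) = 2.955
γ₂ = 1/√(1 - 0.733²) = 1.470
γ₁/γ₂ = 2.955/1.470 = 2.010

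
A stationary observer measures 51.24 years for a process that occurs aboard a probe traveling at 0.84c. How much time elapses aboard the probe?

Dilated time Δt = 51.24 years
γ = 1/√(1 - 0.84²) = 1.843
Δt₀ = Δt/γ = 51.24/1.843 = 27.80 years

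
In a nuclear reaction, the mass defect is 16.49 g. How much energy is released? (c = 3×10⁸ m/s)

Convert mass defect: Δm = 16.49 g = 0.01649 kg
E = Δm·c² = 0.01649 × (3×10⁸)²
= 0.01649 × 9×10¹⁶ = 1.484×10¹⁵ J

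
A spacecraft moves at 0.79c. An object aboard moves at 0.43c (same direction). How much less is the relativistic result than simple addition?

Classical: u' + v = 0.43 + 0.79 = 1.22c
Relativistic: u = (0.43 + 0.79)/(1 + 0.3397) = 1.22/1.3397 = 0.9107c
Difference: 1.22 - 0.9107 = 0.3093c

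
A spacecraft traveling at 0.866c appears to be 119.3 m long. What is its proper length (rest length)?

Contracted length L = 119.3 m
γ = 1/√(1 - 0.866²) = 2.000
L₀ = γL = 2.000 × 119.3 = 238.6 m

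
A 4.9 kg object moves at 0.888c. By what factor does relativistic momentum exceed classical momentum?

p_rel = γmv, p_class = mv
Ratio = γ = 1/√(1 - 0.888²) = 2.175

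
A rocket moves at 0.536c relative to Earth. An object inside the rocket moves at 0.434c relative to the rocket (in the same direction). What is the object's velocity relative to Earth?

u = (u' + v)/(1 + u'v/c²)
Numerator: 0.434 + 0.536 = 0.97
Denominator: 1 + 0.232624 = 1.232624
u = 0.97/1.232624 = 0.7869c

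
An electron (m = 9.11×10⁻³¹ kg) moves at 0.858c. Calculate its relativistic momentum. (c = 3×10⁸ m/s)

γ = 1/√(1 - 0.858²) = 1.9469
v = 0.858 × 3×10⁸ = 2.574×10⁸ m/s
p = γmv = 1.9469 × 9.11×10⁻³¹ × 2.574×10⁸ = 4.565×10⁻²² kg·m/s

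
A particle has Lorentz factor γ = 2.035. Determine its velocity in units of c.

From γ = 1/√(1 - v²/c²):
1/γ² = 1/2.035² = 0.2415
v²/c² = 1 - 0.2415 = 0.7585
v/c = √(0.7585) = 0.8709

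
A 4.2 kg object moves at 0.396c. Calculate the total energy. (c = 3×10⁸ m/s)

γ = 1/√(1 - 0.396²) = 1.08903
mc² = 4.2 × (3×10⁸)² = 3.780×10¹⁷ J
E = γmc² = 1.08903 × 3.780×10¹⁷ = 4.117×10¹⁷ J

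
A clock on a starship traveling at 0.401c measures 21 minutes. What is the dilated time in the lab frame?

Proper time Δt₀ = 21 minutes
γ = 1/√(1 - 0.401²) = 1.0916
Δt = γΔt₀ = 1.0916 × 21 = 22.92 minutes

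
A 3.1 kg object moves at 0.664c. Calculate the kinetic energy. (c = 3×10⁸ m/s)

γ = 1/√(1 - 0.664²) = 1.3374
γ - 1 = 0.3374
KE = (γ-1)mc² = 0.3374 × 3.1 × (3×10⁸)² = 9.413×10¹⁶ J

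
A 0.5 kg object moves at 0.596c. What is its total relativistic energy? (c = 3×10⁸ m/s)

γ = 1/√(1 - 0.596²) = 1.2454
mc² = 0.5 × (3×10⁸)² = 4.500×10¹⁶ J
E = γmc² = 1.2454 × 4.500×10¹⁶ = 5.604×10¹⁶ J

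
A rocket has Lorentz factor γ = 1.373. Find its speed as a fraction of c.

From γ = 1/√(1 - v²/c²):
1/γ² = 1/1.373² = 0.5305
v²/c² = 1 - 0.5305 = 0.4695
v/c = √(0.4695) = 0.6852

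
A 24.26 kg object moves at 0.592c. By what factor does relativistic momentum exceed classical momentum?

p_rel = γmv, p_class = mv
Ratio = γ = 1/√(1 - 0.592²) = 1.241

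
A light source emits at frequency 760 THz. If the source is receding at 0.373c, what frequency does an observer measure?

β = v/c = 0.373
(1-β)/(1+β) = 0.627/1.373 = 0.4567
Doppler factor = √(0.4567) = 0.6758
f_obs = 760 × 0.6758 = 513.6 THz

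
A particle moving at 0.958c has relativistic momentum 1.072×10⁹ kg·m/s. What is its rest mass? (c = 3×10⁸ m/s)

γ = 1/√(1 - 0.958²) = 3.487
v = 0.958 × 3×10⁸ = 2.874×10⁸ m/s
m = p/(γv) = 1.072×10⁹/(3.487 × 2.874×10⁸) = 1.070 kg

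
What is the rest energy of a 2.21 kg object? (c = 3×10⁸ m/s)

c² = (3×10⁸)² = 9.000×10¹⁶ m²/s²
E₀ = mc² = 2.21 × 9.000×10¹⁶ = 1.989×10¹⁷ J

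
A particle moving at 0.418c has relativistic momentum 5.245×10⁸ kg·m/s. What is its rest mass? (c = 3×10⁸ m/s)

γ = 1/√(1 - 0.418²) = 1.1008
v = 0.418 × 3×10⁸ = 1.254×10⁸ m/s
m = p/(γv) = 5.245×10⁸/(1.1008 × 1.254×10⁸) = 3.800 kg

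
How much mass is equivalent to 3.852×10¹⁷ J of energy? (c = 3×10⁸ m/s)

From E = mc², we get m = E/c²
c² = (3×10⁸)² = 9×10¹⁶ m²/s²
m = 3.852×10¹⁷ / 9×10¹⁶ = 4.280 kg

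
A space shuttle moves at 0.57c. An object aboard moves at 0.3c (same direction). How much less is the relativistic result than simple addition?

Classical: u' + v = 0.3 + 0.57 = 0.87c
Relativistic: u = (0.3 + 0.57)/(1 + 0.171) = 0.87/1.171 = 0.7430c
Difference: 0.87 - 0.7430 = 0.1270c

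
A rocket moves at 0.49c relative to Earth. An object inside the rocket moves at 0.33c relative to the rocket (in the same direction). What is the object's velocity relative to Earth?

u = (u' + v)/(1 + u'v/c²)
Numerator: 0.33 + 0.49 = 0.82
Denominator: 1 + 0.1617 = 1.1617
u = 0.82/1.1617 = 0.7059c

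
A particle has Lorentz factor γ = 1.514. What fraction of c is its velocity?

From γ = 1/√(1 - v²/c²):
1/γ² = 1/1.514² = 0.4363
v²/c² = 1 - 0.4363 = 0.5637
v/c = √(0.5637) = 0.7508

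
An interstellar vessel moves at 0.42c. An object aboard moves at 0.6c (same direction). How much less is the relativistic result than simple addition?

Classical: u' + v = 0.6 + 0.42 = 1.02c
Relativistic: u = (0.6 + 0.42)/(1 + 0.252) = 1.02/1.252 = 0.8147c
Difference: 1.02 - 0.8147 = 0.2053c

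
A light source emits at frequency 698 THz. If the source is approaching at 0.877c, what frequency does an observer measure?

β = v/c = 0.877
(1+β)/(1-β) = 1.877/0.123 = 15.26
Doppler factor = √(15.26) = 3.9064
f_obs = 698 × 3.9064 = 2727 THz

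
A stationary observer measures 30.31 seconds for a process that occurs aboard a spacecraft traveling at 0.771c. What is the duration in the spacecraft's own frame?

Dilated time Δt = 30.31 seconds
γ = 1/√(1 - 0.771²) = 1.5703
Δt₀ = Δt/γ = 30.31/1.5703 = 19.30 seconds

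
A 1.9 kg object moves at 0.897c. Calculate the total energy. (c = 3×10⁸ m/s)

γ = 1/√(1 - 0.897²) = 2.2623
mc² = 1.9 × (3×10⁸)² = 1.710×10¹⁷ J
E = γmc² = 2.2623 × 1.710×10¹⁷ = 3.869×10¹⁷ J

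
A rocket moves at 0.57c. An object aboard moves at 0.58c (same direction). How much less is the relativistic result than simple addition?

Classical: u' + v = 0.58 + 0.57 = 1.15c
Relativistic: u = (0.58 + 0.57)/(1 + 0.3306) = 1.15/1.3306 = 0.8643c
Difference: 1.15 - 0.8643 = 0.2857c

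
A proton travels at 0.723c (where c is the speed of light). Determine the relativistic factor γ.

v/c = 0.723, so (v/c)² = 0.522729
1 - (v/c)² = 0.477271
γ = 1/√(0.477271) = 1.447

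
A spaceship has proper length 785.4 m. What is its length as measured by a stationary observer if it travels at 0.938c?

Proper length L₀ = 785.4 m
γ = 1/√(1 - 0.938²) = 2.885
L = L₀/γ = 785.4/2.885 = 272.2 m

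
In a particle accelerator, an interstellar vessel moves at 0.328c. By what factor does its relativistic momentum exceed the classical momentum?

p_rel = γmv, p_class = mv
Ratio = γ = 1/√(1 - 0.328²)
= 1/√(0.892416) = 1.059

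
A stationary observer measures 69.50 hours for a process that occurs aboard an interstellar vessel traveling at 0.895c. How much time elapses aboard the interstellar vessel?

Dilated time Δt = 69.50 hours
γ = 1/√(1 - 0.895²) = 2.242
Δt₀ = Δt/γ = 69.50/2.242 = 31.00 hours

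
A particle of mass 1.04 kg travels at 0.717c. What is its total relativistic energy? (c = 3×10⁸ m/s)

γ = 1/√(1 - 0.717²) = 1.435
mc² = 1.04 × (3×10⁸)² = 9.360×10¹⁶ J
E = γmc² = 1.435 × 9.360×10¹⁶ = 1.343×10¹⁷ J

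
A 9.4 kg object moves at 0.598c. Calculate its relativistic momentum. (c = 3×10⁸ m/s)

γ = 1/√(1 - 0.598²) = 1.2477
v = 0.598 × 3×10⁸ = 1.794×10⁸ m/s
p = γmv = 1.2477 × 9.4 × 1.794×10⁸ = 2.104×10⁹ kg·m/s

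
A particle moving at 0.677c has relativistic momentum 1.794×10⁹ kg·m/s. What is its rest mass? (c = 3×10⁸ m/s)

γ = 1/√(1 - 0.677²) = 1.3587
v = 0.677 × 3×10⁸ = 2.031×10⁸ m/s
m = p/(γv) = 1.794×10⁹/(1.3587 × 2.031×10⁸) = 6.501 kg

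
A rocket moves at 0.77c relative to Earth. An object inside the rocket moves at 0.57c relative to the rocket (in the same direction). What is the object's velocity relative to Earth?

u = (u' + v)/(1 + u'v/c²)
Numerator: 0.57 + 0.77 = 1.34
Denominator: 1 + 0.4389 = 1.4389
u = 1.34/1.4389 = 0.9313c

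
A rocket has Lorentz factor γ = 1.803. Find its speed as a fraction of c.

From γ = 1/√(1 - v²/c²):
1/γ² = 1/1.803² = 0.3076
v²/c² = 1 - 0.3076 = 0.6924
v/c = √(0.6924) = 0.8321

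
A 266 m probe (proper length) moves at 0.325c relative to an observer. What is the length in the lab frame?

Proper length L₀ = 266 m
γ = 1/√(1 - 0.325²) = 1.0574
L = L₀/γ = 266/1.0574 = 251.6 m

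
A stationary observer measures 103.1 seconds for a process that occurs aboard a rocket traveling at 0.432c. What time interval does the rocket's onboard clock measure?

Dilated time Δt = 103.1 seconds
γ = 1/√(1 - 0.432²) = 1.1088
Δt₀ = Δt/γ = 103.1/1.1088 = 92.98 seconds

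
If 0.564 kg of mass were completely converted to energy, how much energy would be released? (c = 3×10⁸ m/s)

Using E = mc²:
c² = (3×10⁸)² = 9×10¹⁶ m²/s²
E = 0.564 × 9×10¹⁶ = 5.076×10¹⁶ J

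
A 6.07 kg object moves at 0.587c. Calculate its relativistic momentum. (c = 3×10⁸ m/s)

γ = 1/√(1 - 0.587²) = 1.235
v = 0.587 × 3×10⁸ = 1.761×10⁸ m/s
p = γmv = 1.235 × 6.07 × 1.761×10⁸ = 1.320×10⁹ kg·m/s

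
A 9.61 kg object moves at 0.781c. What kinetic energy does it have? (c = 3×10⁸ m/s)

γ = 1/√(1 - 0.781²) = 1.6012
γ - 1 = 0.6012
KE = (γ-1)mc² = 0.6012 × 9.61 × (3×10⁸)² = 5.200×10¹⁷ J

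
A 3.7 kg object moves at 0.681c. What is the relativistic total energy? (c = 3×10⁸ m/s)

γ = 1/√(1 - 0.681²) = 1.3656
mc² = 3.7 × (3×10⁸)² = 3.330×10¹⁷ J
E = γmc² = 1.3656 × 3.330×10¹⁷ = 4.547×10¹⁷ J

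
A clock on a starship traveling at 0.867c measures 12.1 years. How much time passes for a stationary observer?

Proper time Δt₀ = 12.1 years
γ = 1/√(1 - 0.867²) = 2.007
Δt = γΔt₀ = 2.007 × 12.1 = 24.28 years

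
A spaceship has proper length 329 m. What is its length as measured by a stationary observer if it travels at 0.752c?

Proper length L₀ = 329 m
γ = 1/√(1 - 0.752²) = 1.517
L = L₀/γ = 329/1.517 = 216.9 m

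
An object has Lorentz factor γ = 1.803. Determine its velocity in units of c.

From γ = 1/√(1 - v²/c²):
1/γ² = 1/1.803² = 0.3076
v²/c² = 1 - 0.3076 = 0.6924
v/c = √(0.6924) = 0.8321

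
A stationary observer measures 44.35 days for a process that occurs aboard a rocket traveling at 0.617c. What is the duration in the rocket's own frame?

Dilated time Δt = 44.35 days
γ = 1/√(1 - 0.617²) = 1.2707
Δt₀ = Δt/γ = 44.35/1.2707 = 34.90 days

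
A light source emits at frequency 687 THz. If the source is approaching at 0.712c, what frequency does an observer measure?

β = v/c = 0.712
(1+β)/(1-β) = 1.712/0.288 = 5.944
Doppler factor = √(5.944) = 2.438
f_obs = 687 × 2.438 = 1675 THz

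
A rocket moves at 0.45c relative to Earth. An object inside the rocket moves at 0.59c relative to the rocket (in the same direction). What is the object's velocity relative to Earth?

u = (u' + v)/(1 + u'v/c²)
Numerator: 0.59 + 0.45 = 1.04
Denominator: 1 + 0.2655 = 1.2655
u = 1.04/1.2655 = 0.8218c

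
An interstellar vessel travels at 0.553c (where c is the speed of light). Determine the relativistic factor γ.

v/c = 0.553, so (v/c)² = 0.305809
1 - (v/c)² = 0.694191
γ = 1/√(0.694191) = 1.200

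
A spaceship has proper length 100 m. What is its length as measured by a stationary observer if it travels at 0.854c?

Proper length L₀ = 100 m
γ = 1/√(1 - 0.854²) = 1.922
L = L₀/γ = 100/1.922 = 52.03 m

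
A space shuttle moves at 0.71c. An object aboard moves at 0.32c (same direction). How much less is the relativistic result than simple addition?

Classical: u' + v = 0.32 + 0.71 = 1.03c
Relativistic: u = (0.32 + 0.71)/(1 + 0.2272) = 1.03/1.2272 = 0.8393c
Difference: 1.03 - 0.8393 = 0.1907c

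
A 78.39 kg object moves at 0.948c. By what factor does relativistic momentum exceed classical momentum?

p_rel = γmv, p_class = mv
Ratio = γ = 1/√(1 - 0.948²) = 3.142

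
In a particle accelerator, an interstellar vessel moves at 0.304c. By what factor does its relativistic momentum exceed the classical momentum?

p_rel = γmv, p_class = mv
Ratio = γ = 1/√(1 - 0.304²)
= 1/√(0.907584) = 1.050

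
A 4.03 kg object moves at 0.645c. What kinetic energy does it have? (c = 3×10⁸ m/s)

γ = 1/√(1 - 0.645²) = 1.3086
γ - 1 = 0.3086
KE = (γ-1)mc² = 0.3086 × 4.03 × (3×10⁸)² = 1.119×10¹⁷ J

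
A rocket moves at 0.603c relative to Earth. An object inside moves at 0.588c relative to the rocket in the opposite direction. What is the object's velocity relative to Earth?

Object's velocity in rocket frame is u' = -0.588c
u = (u' + v)/(1 + u'v/c²) = (v - 0.588)/(1 - 0.588·v/c²)
Numerator: 0.603 - 0.588 = 0.015
Denominator: 1 - 0.354564 = 0.645436
u = 0.015/0.645436 = 0.02324c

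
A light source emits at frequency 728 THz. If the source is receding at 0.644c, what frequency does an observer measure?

β = v/c = 0.644
(1-β)/(1+β) = 0.356/1.644 = 0.216545
Doppler factor = √(0.216545) = 0.46534
f_obs = 728 × 0.46534 = 338.8 THz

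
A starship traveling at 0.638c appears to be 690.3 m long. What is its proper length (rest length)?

Contracted length L = 690.3 m
γ = 1/√(1 - 0.638²) = 1.29864
L₀ = γL = 1.29864 × 690.3 = 896.5 m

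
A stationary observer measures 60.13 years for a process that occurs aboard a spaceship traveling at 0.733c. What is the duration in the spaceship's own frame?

Dilated time Δt = 60.13 years
γ = 1/√(1 - 0.733²) = 1.470
Δt₀ = Δt/γ = 60.13/1.470 = 40.90 years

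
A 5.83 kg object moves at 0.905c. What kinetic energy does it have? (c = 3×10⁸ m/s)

γ = 1/√(1 - 0.905²) = 2.3507
γ - 1 = 1.3507
KE = (γ-1)mc² = 1.3507 × 5.83 × (3×10⁸)² = 7.087×10¹⁷ J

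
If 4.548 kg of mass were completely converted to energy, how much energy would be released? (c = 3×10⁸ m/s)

Using E = mc²:
c² = (3×10⁸)² = 9×10¹⁶ m²/s²
E = 4.548 × 9×10¹⁶ = 4.093×10¹⁷ J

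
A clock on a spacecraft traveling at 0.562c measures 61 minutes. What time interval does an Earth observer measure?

Proper time Δt₀ = 61 minutes
γ = 1/√(1 - 0.562²) = 1.209
Δt = γΔt₀ = 1.209 × 61 = 73.75 minutes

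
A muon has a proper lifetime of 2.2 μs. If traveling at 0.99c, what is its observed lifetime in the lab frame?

Proper lifetime τ₀ = 2.2 μs
γ = 1/√(1 - 0.99²) = 7.089
τ = γτ₀ = 7.089 × 2.2 μs = 15.60 μs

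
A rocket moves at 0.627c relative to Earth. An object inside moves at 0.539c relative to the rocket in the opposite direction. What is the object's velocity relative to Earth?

Object's velocity in rocket frame is u' = -0.539c
u = (u' + v)/(1 + u'v/c²) = (v - 0.539)/(1 - 0.539·v/c²)
Numerator: 0.627 - 0.539 = 0.088
Denominator: 1 - 0.337953 = 0.662047
u = 0.088/0.662047 = 0.1329c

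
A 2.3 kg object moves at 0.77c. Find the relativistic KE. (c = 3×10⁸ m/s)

γ = 1/√(1 - 0.77²) = 1.5673
γ - 1 = 0.5673
KE = (γ-1)mc² = 0.5673 × 2.3 × (3×10⁸)² = 1.174×10¹⁷ J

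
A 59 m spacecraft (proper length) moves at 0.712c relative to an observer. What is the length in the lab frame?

Proper length L₀ = 59 m
γ = 1/√(1 - 0.712²) = 1.424
L = L₀/γ = 59/1.424 = 41.43 m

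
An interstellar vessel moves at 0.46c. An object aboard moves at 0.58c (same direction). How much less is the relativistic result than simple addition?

Classical: u' + v = 0.58 + 0.46 = 1.04c
Relativistic: u = (0.58 + 0.46)/(1 + 0.2668) = 1.04/1.2668 = 0.8210c
Difference: 1.04 - 0.8210 = 0.2190c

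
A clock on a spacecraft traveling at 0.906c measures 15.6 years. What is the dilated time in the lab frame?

Proper time Δt₀ = 15.6 years
γ = 1/√(1 - 0.906²) = 2.363
Δt = γΔt₀ = 2.363 × 15.6 = 36.86 years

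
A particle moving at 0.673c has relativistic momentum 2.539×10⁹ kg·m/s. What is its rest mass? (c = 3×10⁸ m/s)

γ = 1/√(1 - 0.673²) = 1.352
v = 0.673 × 3×10⁸ = 2.019×10⁸ m/s
m = p/(γv) = 2.539×10⁹/(1.352 × 2.019×10⁸) = 9.301 kg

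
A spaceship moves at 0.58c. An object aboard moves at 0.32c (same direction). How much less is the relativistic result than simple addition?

Classical: u' + v = 0.32 + 0.58 = 0.9c
Relativistic: u = (0.32 + 0.58)/(1 + 0.1856) = 0.9/1.1856 = 0.7591c
Difference: 0.9 - 0.7591 = 0.1409c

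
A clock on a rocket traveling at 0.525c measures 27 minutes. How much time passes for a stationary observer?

Proper time Δt₀ = 27 minutes
γ = 1/√(1 - 0.525²) = 1.1749
Δt = γΔt₀ = 1.1749 × 27 = 31.72 minutes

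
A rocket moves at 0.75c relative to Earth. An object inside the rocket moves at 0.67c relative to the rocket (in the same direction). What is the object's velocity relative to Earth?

u = (u' + v)/(1 + u'v/c²)
Numerator: 0.67 + 0.75 = 1.42
Denominator: 1 + 0.5025 = 1.5025
u = 1.42/1.5025 = 0.9451c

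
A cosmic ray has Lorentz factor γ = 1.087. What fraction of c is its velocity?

From γ = 1/√(1 - v²/c²):
1/γ² = 1/1.087² = 0.8463
v²/c² = 1 - 0.8463 = 0.1537
v/c = √(0.1537) = 0.3920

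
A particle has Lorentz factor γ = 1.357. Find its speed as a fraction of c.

From γ = 1/√(1 - v²/c²):
1/γ² = 1/1.357² = 0.54305
v²/c² = 1 - 0.54305 = 0.45695
v/c = √(0.45695) = 0.6760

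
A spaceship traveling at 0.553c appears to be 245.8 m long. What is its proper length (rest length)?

Contracted length L = 245.8 m
γ = 1/√(1 - 0.553²) = 1.200
L₀ = γL = 1.200 × 245.8 = 295.0 m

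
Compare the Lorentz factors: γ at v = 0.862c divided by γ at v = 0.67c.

γ₁ = 1/√(1 - 0.862²) = 1.9727
γ₂ = 1/√(1 - 0.67²) = 1.3471
γ₁/γ₂ = 1.9727/1.3471 = 1.464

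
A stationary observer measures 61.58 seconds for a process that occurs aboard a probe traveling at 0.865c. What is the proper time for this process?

Dilated time Δt = 61.58 seconds
γ = 1/√(1 - 0.865²) = 1.993
Δt₀ = Δt/γ = 61.58/1.993 = 30.90 seconds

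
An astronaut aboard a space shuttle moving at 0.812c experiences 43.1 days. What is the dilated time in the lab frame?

Proper time Δt₀ = 43.1 days
γ = 1/√(1 - 0.812²) = 1.7133
Δt = γΔt₀ = 1.7133 × 43.1 = 73.84 days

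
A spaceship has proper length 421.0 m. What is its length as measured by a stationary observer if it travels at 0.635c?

Proper length L₀ = 421.0 m
γ = 1/√(1 - 0.635²) = 1.2945
L = L₀/γ = 421.0/1.2945 = 325.2 m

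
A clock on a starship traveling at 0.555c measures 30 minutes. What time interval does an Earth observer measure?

Proper time Δt₀ = 30 minutes
γ = 1/√(1 - 0.555²) = 1.202
Δt = γΔt₀ = 1.202 × 30 = 36.06 minutes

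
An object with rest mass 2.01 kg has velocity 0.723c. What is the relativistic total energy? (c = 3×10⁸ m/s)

γ = 1/√(1 - 0.723²) = 1.4475
mc² = 2.01 × (3×10⁸)² = 1.809×10¹⁷ J
E = γmc² = 1.4475 × 1.809×10¹⁷ = 2.619×10¹⁷ J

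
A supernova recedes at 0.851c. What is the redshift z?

β = 0.851
(1+β)/(1-β) = 1.851/0.149 = 12.423
√(12.423) = 3.525
z = 3.525 - 1 = 2.525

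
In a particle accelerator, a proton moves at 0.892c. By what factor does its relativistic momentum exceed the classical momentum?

p_rel = γmv, p_class = mv
Ratio = γ = 1/√(1 - 0.892²)
= 1/√(0.204336) = 2.212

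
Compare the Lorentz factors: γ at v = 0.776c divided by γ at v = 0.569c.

γ₁ = 1/√(1 - 0.776²) = 1.5855
γ₂ = 1/√(1 - 0.569²) = 1.2160
γ₁/γ₂ = 1.5855/1.2160 = 1.304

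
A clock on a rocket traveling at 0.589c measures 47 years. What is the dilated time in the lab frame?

Proper time Δt₀ = 47 years
γ = 1/√(1 - 0.589²) = 1.2374
Δt = γΔt₀ = 1.2374 × 47 = 58.16 years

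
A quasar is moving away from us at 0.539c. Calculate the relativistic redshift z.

β = 0.539
(1+β)/(1-β) = 1.539/0.461 = 3.3384
√(3.3384) = 1.8271
z = 1.8271 - 1 = 0.8271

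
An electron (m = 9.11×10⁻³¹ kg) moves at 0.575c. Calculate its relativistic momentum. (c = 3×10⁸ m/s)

γ = 1/√(1 - 0.575²) = 1.2223
v = 0.575 × 3×10⁸ = 1.725×10⁸ m/s
p = γmv = 1.2223 × 9.11×10⁻³¹ × 1.725×10⁸ = 1.921×10⁻²² kg·m/s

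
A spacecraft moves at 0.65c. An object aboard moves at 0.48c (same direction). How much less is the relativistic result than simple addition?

Classical: u' + v = 0.48 + 0.65 = 1.13c
Relativistic: u = (0.48 + 0.65)/(1 + 0.312) = 1.13/1.312 = 0.8613c
Difference: 1.13 - 0.8613 = 0.2687c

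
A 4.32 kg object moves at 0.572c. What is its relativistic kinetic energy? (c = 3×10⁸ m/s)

γ = 1/√(1 - 0.572²) = 1.21914
γ - 1 = 0.21914
KE = (γ-1)mc² = 0.21914 × 4.32 × (3×10⁸)² = 8.520×10¹⁶ J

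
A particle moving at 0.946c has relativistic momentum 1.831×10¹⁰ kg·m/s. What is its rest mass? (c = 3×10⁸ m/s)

γ = 1/√(1 - 0.946²) = 3.085
v = 0.946 × 3×10⁸ = 2.838×10⁸ m/s
m = p/(γv) = 1.831×10¹⁰/(3.085 × 2.838×10⁸) = 20.91 kg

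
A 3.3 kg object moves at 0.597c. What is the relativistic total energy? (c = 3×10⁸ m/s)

γ = 1/√(1 - 0.597²) = 1.2465
mc² = 3.3 × (3×10⁸)² = 2.970×10¹⁷ J
E = γmc² = 1.2465 × 2.970×10¹⁷ = 3.702×10¹⁷ J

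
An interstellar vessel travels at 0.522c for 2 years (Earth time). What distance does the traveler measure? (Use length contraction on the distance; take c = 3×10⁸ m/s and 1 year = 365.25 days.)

Earth distance: d = v × t = 0.522c × 2 yr = 9.8838×10¹⁵ m
γ = 1.1724
d' = d/γ = 9.8838×10¹⁵/1.1724 = 8.430×10¹⁵ m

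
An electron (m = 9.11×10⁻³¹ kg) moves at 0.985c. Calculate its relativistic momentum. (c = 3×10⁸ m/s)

γ = 1/√(1 - 0.985²) = 5.795
v = 0.985 × 3×10⁸ = 2.955×10⁸ m/s
p = γmv = 5.795 × 9.11×10⁻³¹ × 2.955×10⁸ = 1.560×10⁻²¹ kg·m/s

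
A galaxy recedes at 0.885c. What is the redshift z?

β = 0.885
(1+β)/(1-β) = 1.885/0.115 = 16.391
√(16.391) = 4.049
z = 4.049 - 1 = 3.049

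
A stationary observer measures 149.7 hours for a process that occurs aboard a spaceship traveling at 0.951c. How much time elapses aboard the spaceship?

Dilated time Δt = 149.7 hours
γ = 1/√(1 - 0.951²) = 3.234
Δt₀ = Δt/γ = 149.7/3.234 = 46.29 hours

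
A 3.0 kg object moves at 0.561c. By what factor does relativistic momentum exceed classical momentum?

p_rel = γmv, p_class = mv
Ratio = γ = 1/√(1 - 0.561²) = 1.208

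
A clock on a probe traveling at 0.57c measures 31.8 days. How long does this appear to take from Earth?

Proper time Δt₀ = 31.8 days
γ = 1/√(1 - 0.57²) = 1.217
Δt = γΔt₀ = 1.217 × 31.8 = 38.70 days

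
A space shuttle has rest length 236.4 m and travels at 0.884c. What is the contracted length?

Proper length L₀ = 236.4 m
γ = 1/√(1 - 0.884²) = 2.139
L = L₀/γ = 236.4/2.139 = 110.5 m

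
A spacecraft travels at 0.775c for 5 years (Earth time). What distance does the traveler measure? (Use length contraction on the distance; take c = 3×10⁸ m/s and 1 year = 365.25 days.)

Earth distance: d = v × t = 0.775c × 5 yr = 3.6686×10¹⁶ m
γ = 1.5824
d' = d/γ = 3.6686×10¹⁶/1.5824 = 2.318×10¹⁶ m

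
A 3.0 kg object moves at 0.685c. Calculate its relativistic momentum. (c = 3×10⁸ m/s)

γ = 1/√(1 - 0.685²) = 1.3726
v = 0.685 × 3×10⁸ = 2.055×10⁸ m/s
p = γmv = 1.3726 × 3.0 × 2.055×10⁸ = 8.462×10⁸ kg·m/s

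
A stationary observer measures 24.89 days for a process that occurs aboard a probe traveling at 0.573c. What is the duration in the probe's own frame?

Dilated time Δt = 24.89 days
γ = 1/√(1 - 0.573²) = 1.220
Δt₀ = Δt/γ = 24.89/1.220 = 20.40 days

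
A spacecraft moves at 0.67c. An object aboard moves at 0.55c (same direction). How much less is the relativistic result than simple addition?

Classical: u' + v = 0.55 + 0.67 = 1.22c
Relativistic: u = (0.55 + 0.67)/(1 + 0.3685) = 1.22/1.3685 = 0.8915c
Difference: 1.22 - 0.8915 = 0.3285c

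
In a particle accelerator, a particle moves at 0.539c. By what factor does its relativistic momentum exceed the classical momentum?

p_rel = γmv, p_class = mv
Ratio = γ = 1/√(1 - 0.539²)
= 1/√(0.709479) = 1.187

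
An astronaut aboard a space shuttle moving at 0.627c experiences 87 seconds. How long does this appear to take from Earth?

Proper time Δt₀ = 87 seconds
γ = 1/√(1 - 0.627²) = 1.284
Δt = γΔt₀ = 1.284 × 87 = 111.7 seconds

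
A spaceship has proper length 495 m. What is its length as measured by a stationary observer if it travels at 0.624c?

Proper length L₀ = 495 m
γ = 1/√(1 - 0.624²) = 1.2797
L = L₀/γ = 495/1.2797 = 386.8 m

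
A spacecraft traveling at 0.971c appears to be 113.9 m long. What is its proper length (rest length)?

Contracted length L = 113.9 m
γ = 1/√(1 - 0.971²) = 4.183
L₀ = γL = 4.183 × 113.9 = 476.4 m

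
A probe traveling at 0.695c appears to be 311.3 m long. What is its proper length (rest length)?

Contracted length L = 311.3 m
γ = 1/√(1 - 0.695²) = 1.391
L₀ = γL = 1.391 × 311.3 = 433.0 m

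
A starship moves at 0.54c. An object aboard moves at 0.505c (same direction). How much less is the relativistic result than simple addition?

Classical: u' + v = 0.505 + 0.54 = 1.045c
Relativistic: u = (0.505 + 0.54)/(1 + 0.2727) = 1.045/1.2727 = 0.8211c
Difference: 1.045 - 0.8211 = 0.2239c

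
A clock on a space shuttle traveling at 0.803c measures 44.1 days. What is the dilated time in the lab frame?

Proper time Δt₀ = 44.1 days
γ = 1/√(1 - 0.803²) = 1.678
Δt = γΔt₀ = 1.678 × 44.1 = 74.00 days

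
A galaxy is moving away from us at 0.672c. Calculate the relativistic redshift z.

β = 0.672
(1+β)/(1-β) = 1.672/0.328 = 5.098
√(5.098) = 2.258
z = 2.258 - 1 = 1.258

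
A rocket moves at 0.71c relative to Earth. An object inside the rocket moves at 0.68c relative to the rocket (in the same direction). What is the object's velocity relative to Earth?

u = (u' + v)/(1 + u'v/c²)
Numerator: 0.68 + 0.71 = 1.39
Denominator: 1 + 0.4828 = 1.4828
u = 1.39/1.4828 = 0.9374c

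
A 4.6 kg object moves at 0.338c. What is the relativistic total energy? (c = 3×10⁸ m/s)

γ = 1/√(1 - 0.338²) = 1.0625
mc² = 4.6 × (3×10⁸)² = 4.140×10¹⁷ J
E = γmc² = 1.0625 × 4.140×10¹⁷ = 4.399×10¹⁷ J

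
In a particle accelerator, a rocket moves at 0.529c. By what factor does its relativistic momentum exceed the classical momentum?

p_rel = γmv, p_class = mv
Ratio = γ = 1/√(1 - 0.529²)
= 1/√(0.720159) = 1.178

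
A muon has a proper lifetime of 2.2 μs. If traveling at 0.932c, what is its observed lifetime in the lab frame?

Proper lifetime τ₀ = 2.2 μs
γ = 1/√(1 - 0.932²) = 2.759
τ = γτ₀ = 2.759 × 2.2 μs = 6.070 μs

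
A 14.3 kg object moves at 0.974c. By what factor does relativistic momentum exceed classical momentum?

p_rel = γmv, p_class = mv
Ratio = γ = 1/√(1 - 0.974²) = 4.414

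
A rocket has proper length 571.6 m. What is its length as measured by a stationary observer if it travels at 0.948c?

Proper length L₀ = 571.6 m
γ = 1/√(1 - 0.948²) = 3.142
L = L₀/γ = 571.6/3.142 = 181.9 m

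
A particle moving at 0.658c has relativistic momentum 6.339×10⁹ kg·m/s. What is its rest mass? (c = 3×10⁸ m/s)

γ = 1/√(1 - 0.658²) = 1.328
v = 0.658 × 3×10⁸ = 1.974×10⁸ m/s
m = p/(γv) = 6.339×10⁹/(1.328 × 1.974×10⁸) = 24.18 kg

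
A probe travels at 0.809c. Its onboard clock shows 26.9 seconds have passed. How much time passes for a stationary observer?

Proper time Δt₀ = 26.9 seconds
γ = 1/√(1 - 0.809²) = 1.701
Δt = γΔt₀ = 1.701 × 26.9 = 45.76 seconds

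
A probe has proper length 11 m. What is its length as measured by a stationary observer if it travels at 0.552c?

Proper length L₀ = 11 m
γ = 1/√(1 - 0.552²) = 1.1993
L = L₀/γ = 11/1.1993 = 9.172 m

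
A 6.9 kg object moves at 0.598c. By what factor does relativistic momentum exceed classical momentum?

p_rel = γmv, p_class = mv
Ratio = γ = 1/√(1 - 0.598²) = 1.248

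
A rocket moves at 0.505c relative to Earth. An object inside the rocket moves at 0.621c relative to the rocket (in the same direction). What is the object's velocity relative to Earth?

u = (u' + v)/(1 + u'v/c²)
Numerator: 0.621 + 0.505 = 1.126
Denominator: 1 + 0.313605 = 1.313605
u = 1.126/1.313605 = 0.8572c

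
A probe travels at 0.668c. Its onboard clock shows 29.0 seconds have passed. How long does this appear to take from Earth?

Proper time Δt₀ = 29.0 seconds
γ = 1/√(1 - 0.668²) = 1.3438
Δt = γΔt₀ = 1.3438 × 29.0 = 38.97 seconds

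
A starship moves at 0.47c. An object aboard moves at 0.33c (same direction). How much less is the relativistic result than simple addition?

Classical: u' + v = 0.33 + 0.47 = 0.8c
Relativistic: u = (0.33 + 0.47)/(1 + 0.1551) = 0.8/1.1551 = 0.6926c
Difference: 0.8 - 0.6926 = 0.1074c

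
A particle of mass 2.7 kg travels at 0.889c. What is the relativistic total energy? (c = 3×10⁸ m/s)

γ = 1/√(1 - 0.889²) = 2.184
mc² = 2.7 × (3×10⁸)² = 2.430×10¹⁷ J
E = γmc² = 2.184 × 2.430×10¹⁷ = 5.307×10¹⁷ J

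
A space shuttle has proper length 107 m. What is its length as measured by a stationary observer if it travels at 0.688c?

Proper length L₀ = 107 m
γ = 1/√(1 - 0.688²) = 1.378
L = L₀/γ = 107/1.378 = 77.65 m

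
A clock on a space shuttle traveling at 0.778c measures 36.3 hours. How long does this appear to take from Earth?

Proper time Δt₀ = 36.3 hours
γ = 1/√(1 - 0.778²) = 1.5917
Δt = γΔt₀ = 1.5917 × 36.3 = 57.78 hours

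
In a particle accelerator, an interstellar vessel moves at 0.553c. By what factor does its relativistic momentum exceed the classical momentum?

p_rel = γmv, p_class = mv
Ratio = γ = 1/√(1 - 0.553²)
= 1/√(0.694191) = 1.200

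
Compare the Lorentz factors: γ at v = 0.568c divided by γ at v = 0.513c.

γ₁ = 1/√(1 - 0.568²) = 1.215
γ₂ = 1/√(1 - 0.513²) = 1.165
γ₁/γ₂ = 1.215/1.165 = 1.043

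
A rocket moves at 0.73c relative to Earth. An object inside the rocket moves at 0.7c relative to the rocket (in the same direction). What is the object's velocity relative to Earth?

u = (u' + v)/(1 + u'v/c²)
Numerator: 0.7 + 0.73 = 1.43
Denominator: 1 + 0.511 = 1.511
u = 1.43/1.511 = 0.9464c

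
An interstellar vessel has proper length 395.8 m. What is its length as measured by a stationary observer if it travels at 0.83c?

Proper length L₀ = 395.8 m
γ = 1/√(1 - 0.83²) = 1.7929
L = L₀/γ = 395.8/1.7929 = 220.8 m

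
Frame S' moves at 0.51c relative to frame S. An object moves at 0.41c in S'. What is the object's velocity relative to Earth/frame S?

u = (u' + v)/(1 + u'v/c²)
Numerator: 0.41 + 0.51 = 0.92
Denominator: 1 + 0.2091 = 1.2091
u = 0.92/1.2091 = 0.7609c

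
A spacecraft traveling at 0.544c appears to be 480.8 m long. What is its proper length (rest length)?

Contracted length L = 480.8 m
γ = 1/√(1 - 0.544²) = 1.1918
L₀ = γL = 1.1918 × 480.8 = 573.0 m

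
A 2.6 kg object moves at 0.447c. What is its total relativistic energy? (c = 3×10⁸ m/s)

γ = 1/√(1 - 0.447²) = 1.118
mc² = 2.6 × (3×10⁸)² = 2.340×10¹⁷ J
E = γmc² = 1.118 × 2.340×10¹⁷ = 2.616×10¹⁷ J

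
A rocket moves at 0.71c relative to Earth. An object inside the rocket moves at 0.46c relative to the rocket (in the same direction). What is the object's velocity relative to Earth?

u = (u' + v)/(1 + u'v/c²)
Numerator: 0.46 + 0.71 = 1.17
Denominator: 1 + 0.3266 = 1.3266
u = 1.17/1.3266 = 0.8820c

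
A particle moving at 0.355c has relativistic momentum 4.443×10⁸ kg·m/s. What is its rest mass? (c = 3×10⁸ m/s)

γ = 1/√(1 - 0.355²) = 1.0697
v = 0.355 × 3×10⁸ = 1.065×10⁸ m/s
m = p/(γv) = 4.443×10⁸/(1.0697 × 1.065×10⁸) = 3.900 kg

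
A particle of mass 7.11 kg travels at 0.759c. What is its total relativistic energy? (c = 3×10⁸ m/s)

γ = 1/√(1 - 0.759²) = 1.5359
mc² = 7.11 × (3×10⁸)² = 6.399×10¹⁷ J
E = γmc² = 1.5359 × 6.399×10¹⁷ = 9.828×10¹⁷ J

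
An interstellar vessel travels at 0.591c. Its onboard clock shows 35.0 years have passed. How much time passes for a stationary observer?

Proper time Δt₀ = 35.0 years
γ = 1/√(1 - 0.591²) = 1.2397
Δt = γΔt₀ = 1.2397 × 35.0 = 43.39 years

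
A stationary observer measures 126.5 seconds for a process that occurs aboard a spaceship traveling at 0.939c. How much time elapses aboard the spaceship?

Dilated time Δt = 126.5 seconds
γ = 1/√(1 - 0.939²) = 2.9077
Δt₀ = Δt/γ = 126.5/2.9077 = 43.51 seconds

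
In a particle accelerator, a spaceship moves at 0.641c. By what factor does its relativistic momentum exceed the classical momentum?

p_rel = γmv, p_class = mv
Ratio = γ = 1/√(1 - 0.641²)
= 1/√(0.589119) = 1.303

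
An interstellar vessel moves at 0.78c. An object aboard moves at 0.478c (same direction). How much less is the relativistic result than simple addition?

Classical: u' + v = 0.478 + 0.78 = 1.258c
Relativistic: u = (0.478 + 0.78)/(1 + 0.37284) = 1.258/1.37284 = 0.9163c
Difference: 1.258 - 0.9163 = 0.3417c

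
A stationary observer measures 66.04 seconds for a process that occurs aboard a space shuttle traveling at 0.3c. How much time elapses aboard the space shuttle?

Dilated time Δt = 66.04 seconds
γ = 1/√(1 - 0.3²) = 1.0483
Δt₀ = Δt/γ = 66.04/1.0483 = 63.00 seconds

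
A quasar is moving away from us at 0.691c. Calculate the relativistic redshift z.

β = 0.691
(1+β)/(1-β) = 1.691/0.309 = 5.472
√(5.472) = 2.339
z = 2.339 - 1 = 1.339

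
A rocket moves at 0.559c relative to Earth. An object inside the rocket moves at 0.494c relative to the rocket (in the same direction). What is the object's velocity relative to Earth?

u = (u' + v)/(1 + u'v/c²)
Numerator: 0.494 + 0.559 = 1.053
Denominator: 1 + 0.276146 = 1.276146
u = 1.053/1.276146 = 0.8251c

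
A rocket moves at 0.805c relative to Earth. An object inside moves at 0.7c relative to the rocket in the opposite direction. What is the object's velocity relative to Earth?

Object's velocity in rocket frame is u' = -0.7c
u = (u' + v)/(1 + u'v/c²) = (v - 0.7)/(1 - 0.7·v/c²)
Numerator: 0.805 - 0.7 = 0.105
Denominator: 1 - 0.5635 = 0.4365
u = 0.105/0.4365 = 0.2405c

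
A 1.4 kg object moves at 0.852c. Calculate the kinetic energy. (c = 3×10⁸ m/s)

γ = 1/√(1 - 0.852²) = 1.9101
γ - 1 = 0.9101
KE = (γ-1)mc² = 0.9101 × 1.4 × (3×10⁸)² = 1.147×10¹⁷ J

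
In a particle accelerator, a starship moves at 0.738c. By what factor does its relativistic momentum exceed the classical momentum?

p_rel = γmv, p_class = mv
Ratio = γ = 1/√(1 - 0.738²)
= 1/√(0.455356) = 1.482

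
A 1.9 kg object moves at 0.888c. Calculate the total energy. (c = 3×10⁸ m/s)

γ = 1/√(1 - 0.888²) = 2.175
mc² = 1.9 × (3×10⁸)² = 1.710×10¹⁷ J
E = γmc² = 2.175 × 1.710×10¹⁷ = 3.719×10¹⁷ J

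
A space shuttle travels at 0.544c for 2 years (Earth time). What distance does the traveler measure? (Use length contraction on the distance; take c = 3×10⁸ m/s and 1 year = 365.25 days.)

Earth distance: d = v × t = 0.544c × 2 yr = 1.03004×10¹⁶ m
γ = 1.19177
d' = d/γ = 1.03004×10¹⁶/1.19177 = 8.643×10¹⁵ m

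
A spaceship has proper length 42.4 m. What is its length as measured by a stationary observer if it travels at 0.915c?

Proper length L₀ = 42.4 m
γ = 1/√(1 - 0.915²) = 2.4786
L = L₀/γ = 42.4/2.4786 = 17.11 m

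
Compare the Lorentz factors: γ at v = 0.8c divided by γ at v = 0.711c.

γ₁ = 1/√(1 - 0.8²) = 1.667
γ₂ = 1/√(1 - 0.711²) = 1.422
γ₁/γ₂ = 1.667/1.422 = 1.172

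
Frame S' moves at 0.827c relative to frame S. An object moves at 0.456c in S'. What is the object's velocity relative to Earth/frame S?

u = (u' + v)/(1 + u'v/c²)
Numerator: 0.456 + 0.827 = 1.283
Denominator: 1 + 0.377112 = 1.377112
u = 1.283/1.377112 = 0.9317c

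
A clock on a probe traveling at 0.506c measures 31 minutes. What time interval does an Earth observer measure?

Proper time Δt₀ = 31 minutes
γ = 1/√(1 - 0.506²) = 1.1594
Δt = γΔt₀ = 1.1594 × 31 = 35.94 minutes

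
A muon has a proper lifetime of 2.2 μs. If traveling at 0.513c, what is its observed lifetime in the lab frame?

Proper lifetime τ₀ = 2.2 μs
γ = 1/√(1 - 0.513²) = 1.165
τ = γτ₀ = 1.165 × 2.2 μs = 2.563 μs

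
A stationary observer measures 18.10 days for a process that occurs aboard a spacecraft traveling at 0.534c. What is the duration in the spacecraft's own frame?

Dilated time Δt = 18.10 days
γ = 1/√(1 - 0.534²) = 1.183
Δt₀ = Δt/γ = 18.10/1.183 = 15.30 days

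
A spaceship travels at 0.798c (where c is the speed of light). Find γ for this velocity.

v/c = 0.798, so (v/c)² = 0.636804
1 - (v/c)² = 0.363196
γ = 1/√(0.363196) = 1.659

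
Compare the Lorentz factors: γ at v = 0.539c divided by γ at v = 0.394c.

γ₁ = 1/√(1 - 0.539²) = 1.187
γ₂ = 1/√(1 - 0.394²) = 1.088
γ₁/γ₂ = 1.187/1.088 = 1.091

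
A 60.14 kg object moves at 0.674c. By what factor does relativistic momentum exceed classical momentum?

p_rel = γmv, p_class = mv
Ratio = γ = 1/√(1 - 0.674²) = 1.354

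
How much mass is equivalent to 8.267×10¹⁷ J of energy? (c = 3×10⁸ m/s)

From E = mc², we get m = E/c²
c² = (3×10⁸)² = 9×10¹⁶ m²/s²
m = 8.267×10¹⁷ / 9×10¹⁶ = 9.186 kg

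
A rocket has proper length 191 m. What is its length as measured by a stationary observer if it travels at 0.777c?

Proper length L₀ = 191 m
γ = 1/√(1 - 0.777²) = 1.589
L = L₀/γ = 191/1.589 = 120.2 m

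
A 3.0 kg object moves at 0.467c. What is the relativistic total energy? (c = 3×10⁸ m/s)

γ = 1/√(1 - 0.467²) = 1.1309
mc² = 3.0 × (3×10⁸)² = 2.700×10¹⁷ J
E = γmc² = 1.1309 × 2.700×10¹⁷ = 3.053×10¹⁷ J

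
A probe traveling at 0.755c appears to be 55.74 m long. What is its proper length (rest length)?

Contracted length L = 55.74 m
γ = 1/√(1 - 0.755²) = 1.52503
L₀ = γL = 1.52503 × 55.74 = 85.01 m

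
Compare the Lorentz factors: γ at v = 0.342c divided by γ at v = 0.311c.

γ₁ = 1/√(1 - 0.342²) = 1.064
γ₂ = 1/√(1 - 0.311²) = 1.052
γ₁/γ₂ = 1.064/1.052 = 1.011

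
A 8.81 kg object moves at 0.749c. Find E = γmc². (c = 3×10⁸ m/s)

γ = 1/√(1 - 0.749²) = 1.5093
mc² = 8.81 × (3×10⁸)² = 7.929×10¹⁷ J
E = γmc² = 1.5093 × 7.929×10¹⁷ = 1.197×10¹⁸ J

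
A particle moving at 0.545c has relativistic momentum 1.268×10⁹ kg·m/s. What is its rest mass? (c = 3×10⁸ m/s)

γ = 1/√(1 - 0.545²) = 1.1927
v = 0.545 × 3×10⁸ = 1.635×10⁸ m/s
m = p/(γv) = 1.268×10⁹/(1.1927 × 1.635×10⁸) = 6.502 kg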